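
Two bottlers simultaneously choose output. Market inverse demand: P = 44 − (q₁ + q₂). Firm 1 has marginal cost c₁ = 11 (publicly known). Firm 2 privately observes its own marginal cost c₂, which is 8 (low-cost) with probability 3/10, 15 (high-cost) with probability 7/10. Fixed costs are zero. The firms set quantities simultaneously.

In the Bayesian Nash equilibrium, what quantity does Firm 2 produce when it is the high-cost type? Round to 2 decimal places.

8.68

Each type of Firm 2 best-responds to q₁; Firm 1 best-responds to the expected q₂ over Firm 2's types.
Firm 2 with cost c maximizes (44 − (q₁+q₂) − c)·q₂, giving q₂(c) = (44 − c − q₁)/2.
E[c₂] = 3/10·8 + 7/10·15 = 12.9
Firm 1's FOC against E[q₂] yields q₁ = (44 − 2·11 + E[c₂])/3 = (44 − 22 + 12.9)/3 = 11.6333.
q₂(high-cost) = (44 − 15 − 11.6333)/2 = 8.68333.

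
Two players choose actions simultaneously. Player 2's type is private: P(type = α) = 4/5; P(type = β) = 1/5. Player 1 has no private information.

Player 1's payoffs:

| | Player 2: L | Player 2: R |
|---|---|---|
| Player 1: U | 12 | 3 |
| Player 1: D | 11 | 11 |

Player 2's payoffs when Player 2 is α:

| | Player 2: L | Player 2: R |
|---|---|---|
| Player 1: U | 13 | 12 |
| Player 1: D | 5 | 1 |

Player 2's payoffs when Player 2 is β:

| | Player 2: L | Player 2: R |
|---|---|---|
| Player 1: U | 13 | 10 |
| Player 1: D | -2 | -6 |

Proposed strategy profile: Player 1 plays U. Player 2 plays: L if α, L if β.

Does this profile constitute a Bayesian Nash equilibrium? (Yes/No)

Player 1 plays U: E[U] = 4/5·(12) + 1/5·(12) = 12; E[D] = 11. Best-responding. ✓
Player 2 (type α), facing U: L gives 13, R gives 12. Proposed L is best. ✓
Player 2 (type β), facing U: L gives 13, R gives 10. Proposed L is best. ✓

Yes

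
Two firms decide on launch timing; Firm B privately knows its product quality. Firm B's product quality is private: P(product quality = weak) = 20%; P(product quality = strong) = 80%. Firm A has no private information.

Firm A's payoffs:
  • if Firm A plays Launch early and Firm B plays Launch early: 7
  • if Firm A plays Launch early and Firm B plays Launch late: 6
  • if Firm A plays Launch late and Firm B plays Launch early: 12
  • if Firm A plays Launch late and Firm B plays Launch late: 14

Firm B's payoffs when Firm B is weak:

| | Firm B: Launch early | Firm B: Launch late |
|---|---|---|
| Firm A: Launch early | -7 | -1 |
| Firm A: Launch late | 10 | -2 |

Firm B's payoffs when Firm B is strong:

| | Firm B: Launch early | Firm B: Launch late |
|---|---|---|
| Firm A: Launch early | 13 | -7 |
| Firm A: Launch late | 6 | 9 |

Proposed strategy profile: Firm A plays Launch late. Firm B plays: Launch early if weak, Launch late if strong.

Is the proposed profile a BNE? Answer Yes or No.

Yes

Firm A plays Launch late: E[Launch late] = 0.2·(12) + 0.8·(14) = 13.6; E[Launch early] = 6.2. Best-responding. ✓
Firm B (product quality weak), facing Launch late: Launch early gives 10, Launch late gives -2. Proposed Launch early is best. ✓
Firm B (product quality strong), facing Launch late: Launch early gives 6, Launch late gives 9. Proposed Launch late is best. ✓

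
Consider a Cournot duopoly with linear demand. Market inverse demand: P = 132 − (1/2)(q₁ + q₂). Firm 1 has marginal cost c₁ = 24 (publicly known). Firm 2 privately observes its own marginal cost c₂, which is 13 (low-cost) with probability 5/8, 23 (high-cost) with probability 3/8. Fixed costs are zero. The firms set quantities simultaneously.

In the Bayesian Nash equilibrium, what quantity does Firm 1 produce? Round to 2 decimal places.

67.17

Each type of Firm 2 best-responds to q₁; Firm 1 best-responds to the expected q₂ over Firm 2's types.
Firm 2 with cost c maximizes (132 − (1/2)(q₁+q₂) − c)·q₂, giving q₂(c) = (132 − c − (1/2)q₁).
E[c₂] = 5/8·13 + 3/8·23 = 16.75
Firm 1's FOC against E[q₂] yields q₁ = (132 − 2·24 + E[c₂])/(3/2) = (132 − 48 + 16.75)/(3/2) = 67.1667.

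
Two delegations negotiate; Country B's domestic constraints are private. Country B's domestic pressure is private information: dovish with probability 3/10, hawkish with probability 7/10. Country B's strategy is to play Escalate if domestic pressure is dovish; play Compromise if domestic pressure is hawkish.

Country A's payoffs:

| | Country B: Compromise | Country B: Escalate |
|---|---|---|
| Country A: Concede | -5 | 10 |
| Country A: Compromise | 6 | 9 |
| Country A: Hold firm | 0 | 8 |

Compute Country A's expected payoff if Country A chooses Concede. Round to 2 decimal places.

E[Concede] = 3/10·10 + 7/10·(-5) = 3 + (-7/2) = -1/2

-0.50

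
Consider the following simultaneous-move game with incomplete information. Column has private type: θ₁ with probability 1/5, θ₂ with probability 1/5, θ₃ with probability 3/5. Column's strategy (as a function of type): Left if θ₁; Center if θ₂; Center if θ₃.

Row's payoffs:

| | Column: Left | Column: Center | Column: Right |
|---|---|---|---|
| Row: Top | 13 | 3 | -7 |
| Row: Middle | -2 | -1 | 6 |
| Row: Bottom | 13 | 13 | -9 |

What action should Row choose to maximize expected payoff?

E[Top] = 1/5·(13) + 1/5·(3) + 3/5·(3) = 5
E[Middle] = 1/5·(-2) + 1/5·(-1) + 3/5·(-1) = -6/5
E[Bottom] = 1/5·(13) + 1/5·(13) + 3/5·(13) = 13
Best response: Bottom (13 is the largest).

Bottom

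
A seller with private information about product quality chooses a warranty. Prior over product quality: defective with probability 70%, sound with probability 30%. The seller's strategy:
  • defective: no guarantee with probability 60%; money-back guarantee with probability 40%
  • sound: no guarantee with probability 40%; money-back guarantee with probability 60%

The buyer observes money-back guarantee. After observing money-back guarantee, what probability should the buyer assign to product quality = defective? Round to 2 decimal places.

0.61

Apply Bayes' rule using the sender's strategy as the likelihood.
P(money-back guarantee) = 0.7·0.4 + 0.3·0.6 = 0.46
P(defective | money-back guarantee) = (0.7·0.4) / 0.46 = 0.28 / 0.46 = 0.608696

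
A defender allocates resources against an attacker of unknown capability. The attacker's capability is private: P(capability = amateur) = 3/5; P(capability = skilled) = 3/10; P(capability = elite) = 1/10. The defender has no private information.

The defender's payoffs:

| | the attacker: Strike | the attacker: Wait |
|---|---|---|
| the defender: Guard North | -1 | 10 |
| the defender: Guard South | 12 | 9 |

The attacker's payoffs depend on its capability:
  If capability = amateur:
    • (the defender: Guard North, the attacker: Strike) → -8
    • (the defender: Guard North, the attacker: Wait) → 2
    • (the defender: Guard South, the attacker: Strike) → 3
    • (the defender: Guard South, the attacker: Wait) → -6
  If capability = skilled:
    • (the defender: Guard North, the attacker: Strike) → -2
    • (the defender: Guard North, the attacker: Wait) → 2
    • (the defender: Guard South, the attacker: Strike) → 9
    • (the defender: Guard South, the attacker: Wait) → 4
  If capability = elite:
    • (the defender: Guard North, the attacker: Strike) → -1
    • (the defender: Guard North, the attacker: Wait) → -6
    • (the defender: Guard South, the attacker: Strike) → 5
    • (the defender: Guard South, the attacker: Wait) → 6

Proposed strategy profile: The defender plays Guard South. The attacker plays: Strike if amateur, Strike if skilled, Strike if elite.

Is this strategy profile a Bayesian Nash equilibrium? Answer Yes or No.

No

A profile is a BNE iff every type of every player is best-responding given beliefs about the other side.
The defender plays Guard South: E[Guard South] = 3/5·(12) + 3/10·(12) + 1/10·(12) = 12; E[Guard North] = -1. Best-responding. ✓
The attacker (capability amateur), facing Guard South: Strike gives 3, Wait gives -6. Proposed Strike is best. ✓
The attacker (capability skilled), facing Guard South: Strike gives 9, Wait gives 4. Proposed Strike is best. ✓
The attacker (capability elite), facing Guard South: Strike gives 5, Wait gives 6. Proposed Strike is not best — profitable deviation exists. ✗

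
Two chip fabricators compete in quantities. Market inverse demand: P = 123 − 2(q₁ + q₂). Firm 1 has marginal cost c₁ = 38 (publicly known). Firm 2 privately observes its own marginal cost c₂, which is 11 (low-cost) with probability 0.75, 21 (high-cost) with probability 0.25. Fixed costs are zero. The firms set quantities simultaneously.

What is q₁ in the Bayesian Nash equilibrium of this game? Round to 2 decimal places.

10.08

Type-c best response for Firm 2: q₂(c) = (123 − c)/4 − q₁/2.
Firm 1 maximizes expected profit; its first-order condition is 123 − 4q₁ − 2E[q₂] − 38 = 0.
Substituting E[q₂] and solving: E[c₂] = 13.5, so q₁ = (123 − 2·38 + 13.5)/6 = 10.0833.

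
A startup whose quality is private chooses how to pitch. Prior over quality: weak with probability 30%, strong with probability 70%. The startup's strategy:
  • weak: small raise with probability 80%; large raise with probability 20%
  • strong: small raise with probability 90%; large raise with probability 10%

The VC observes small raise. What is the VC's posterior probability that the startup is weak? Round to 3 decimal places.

0.276

P(small raise) = 0.3·0.8 + 0.7·0.9 = 0.87
P(weak | small raise) = (0.3·0.8) / 0.87 = 0.24 / 0.87 = 0.275862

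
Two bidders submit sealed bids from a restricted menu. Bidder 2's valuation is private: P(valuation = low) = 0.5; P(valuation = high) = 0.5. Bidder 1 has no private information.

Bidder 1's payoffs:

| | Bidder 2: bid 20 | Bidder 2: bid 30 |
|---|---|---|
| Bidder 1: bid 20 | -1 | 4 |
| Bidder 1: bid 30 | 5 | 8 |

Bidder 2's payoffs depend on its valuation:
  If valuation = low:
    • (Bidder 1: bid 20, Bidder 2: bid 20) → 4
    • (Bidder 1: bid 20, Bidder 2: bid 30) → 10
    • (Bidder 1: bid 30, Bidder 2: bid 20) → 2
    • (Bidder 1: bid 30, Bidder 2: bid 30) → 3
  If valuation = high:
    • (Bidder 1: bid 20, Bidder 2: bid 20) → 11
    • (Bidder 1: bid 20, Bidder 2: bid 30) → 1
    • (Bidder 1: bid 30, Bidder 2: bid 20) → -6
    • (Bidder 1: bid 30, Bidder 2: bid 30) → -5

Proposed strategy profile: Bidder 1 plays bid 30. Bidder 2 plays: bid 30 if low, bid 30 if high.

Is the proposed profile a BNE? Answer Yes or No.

A profile is a BNE iff every type of every player is best-responding given beliefs about the other side.
Bidder 1 plays bid 30: E[bid 30] = 0.5·(8) + 0.5·(8) = 8; E[bid 20] = 4. Best-responding. ✓
Bidder 2 (valuation low), facing bid 30: bid 20 gives 2, bid 30 gives 3. Proposed bid 30 is best. ✓
Bidder 2 (valuation high), facing bid 30: bid 20 gives -6, bid 30 gives -5. Proposed bid 30 is best. ✓

Yes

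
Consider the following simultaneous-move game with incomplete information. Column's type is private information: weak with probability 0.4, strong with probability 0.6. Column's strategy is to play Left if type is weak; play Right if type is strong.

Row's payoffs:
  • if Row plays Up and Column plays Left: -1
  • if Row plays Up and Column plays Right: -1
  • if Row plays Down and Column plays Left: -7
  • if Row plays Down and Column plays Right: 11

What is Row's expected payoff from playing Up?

Take the expectation over Column's type, weighting each type's action by its prior probability.
E[Up] = 0.4·(-1) + 0.6·(-1) = (-0.4) + (-0.6) = -1

-1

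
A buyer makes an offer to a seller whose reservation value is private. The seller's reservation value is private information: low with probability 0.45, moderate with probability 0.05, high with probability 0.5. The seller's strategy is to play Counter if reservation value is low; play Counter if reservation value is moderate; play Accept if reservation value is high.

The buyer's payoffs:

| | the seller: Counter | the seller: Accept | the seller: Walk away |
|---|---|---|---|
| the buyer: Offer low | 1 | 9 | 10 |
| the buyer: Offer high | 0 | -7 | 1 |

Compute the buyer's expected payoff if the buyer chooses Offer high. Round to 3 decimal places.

Take the expectation over the seller's reservation value, weighting each type's action by its prior probability.
E[Offer high] = 0.45·0 + 0.05·0 + 0.5·(-7) = 0 + 0 + (-3.5) = -3.5

-3.500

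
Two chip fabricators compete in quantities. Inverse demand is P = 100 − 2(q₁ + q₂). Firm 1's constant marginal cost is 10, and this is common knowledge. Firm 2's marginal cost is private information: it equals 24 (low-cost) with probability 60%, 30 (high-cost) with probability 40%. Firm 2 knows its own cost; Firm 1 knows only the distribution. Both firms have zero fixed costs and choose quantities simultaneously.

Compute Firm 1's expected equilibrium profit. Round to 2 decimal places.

Firm 2 with cost c maximizes (100 − 2(q₁+q₂) − c)·q₂, giving q₂(c) = (100 − c − 2q₁)/4.
E[c₂] = 0.6·24 + 0.4·30 = 26.4
Firm 1's FOC against E[q₂] yields q₁ = (100 − 2·10 + E[c₂])/6 = (100 − 20 + 26.4)/6 = 17.7333.
E[P] = 100 − 2·(q₁ + E[q₂]) = 45.4667; Firm 1's expected profit = (E[P] − 10)·q₁ = (45.4667 − 10)·17.7333 = 628.942.

628.94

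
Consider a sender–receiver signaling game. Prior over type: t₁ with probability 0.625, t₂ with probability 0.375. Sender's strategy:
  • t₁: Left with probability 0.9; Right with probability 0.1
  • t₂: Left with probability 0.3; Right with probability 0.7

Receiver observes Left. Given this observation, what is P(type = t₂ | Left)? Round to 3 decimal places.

0.167

P(Left) = 0.625·0.9 + 0.375·0.3 = 0.675
P(t₂ | Left) = (0.375·0.3) / 0.675 = 0.1125 / 0.675 = 0.166667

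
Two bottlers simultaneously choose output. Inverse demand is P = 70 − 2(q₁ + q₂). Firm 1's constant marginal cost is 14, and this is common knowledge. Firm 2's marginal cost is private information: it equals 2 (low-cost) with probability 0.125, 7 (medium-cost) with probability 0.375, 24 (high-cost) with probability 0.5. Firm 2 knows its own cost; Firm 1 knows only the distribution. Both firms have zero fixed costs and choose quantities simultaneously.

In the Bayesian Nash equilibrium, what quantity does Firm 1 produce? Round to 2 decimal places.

9.48

Type-c best response for Firm 2: q₂(c) = (70 − c)/4 − q₁/2.
Firm 1 maximizes expected profit; its first-order condition is 70 − 4q₁ − 2E[q₂] − 14 = 0.
Substituting E[q₂] and solving: E[c₂] = 14.875, so q₁ = (70 − 2·14 + 14.875)/6 = 9.47917.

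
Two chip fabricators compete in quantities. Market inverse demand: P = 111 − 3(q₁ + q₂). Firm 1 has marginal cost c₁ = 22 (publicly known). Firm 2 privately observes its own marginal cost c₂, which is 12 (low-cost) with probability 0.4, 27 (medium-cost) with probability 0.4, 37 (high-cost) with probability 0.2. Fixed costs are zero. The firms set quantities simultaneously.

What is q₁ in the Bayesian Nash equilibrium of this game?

Type-c best response for Firm 2: q₂(c) = (111 − c)/6 − q₁/2.
Firm 1 maximizes expected profit; its first-order condition is 111 − 6q₁ − 3E[q₂] − 22 = 0.
Substituting E[q₂] and solving: E[c₂] = 23, so q₁ = (111 − 2·22 + 23)/9 = 10.

10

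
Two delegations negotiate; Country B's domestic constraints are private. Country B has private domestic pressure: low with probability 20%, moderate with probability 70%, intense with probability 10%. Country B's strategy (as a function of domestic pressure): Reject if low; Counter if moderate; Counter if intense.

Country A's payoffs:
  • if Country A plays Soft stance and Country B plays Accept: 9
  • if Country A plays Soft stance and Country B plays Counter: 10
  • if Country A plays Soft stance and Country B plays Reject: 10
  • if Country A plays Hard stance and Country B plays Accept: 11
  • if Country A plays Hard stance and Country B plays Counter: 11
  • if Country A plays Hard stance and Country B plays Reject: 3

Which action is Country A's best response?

Soft stance

Compute Country A's expected payoff for each action, taking the expectation over Country B's type.
E[Soft stance] = 0.2·(10) + 0.7·(10) + 0.1·(10) = 10
E[Hard stance] = 0.2·(3) + 0.7·(11) + 0.1·(11) = 9.4
Best response: Soft stance (10 is the largest).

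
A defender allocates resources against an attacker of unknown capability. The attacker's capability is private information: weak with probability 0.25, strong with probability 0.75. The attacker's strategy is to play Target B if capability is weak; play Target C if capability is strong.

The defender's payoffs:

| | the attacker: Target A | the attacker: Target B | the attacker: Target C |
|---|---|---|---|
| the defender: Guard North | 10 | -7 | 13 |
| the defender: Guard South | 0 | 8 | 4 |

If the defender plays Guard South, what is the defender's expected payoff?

5

E[Guard South] = 0.25·8 + 0.75·4 = 2 + 3 = 5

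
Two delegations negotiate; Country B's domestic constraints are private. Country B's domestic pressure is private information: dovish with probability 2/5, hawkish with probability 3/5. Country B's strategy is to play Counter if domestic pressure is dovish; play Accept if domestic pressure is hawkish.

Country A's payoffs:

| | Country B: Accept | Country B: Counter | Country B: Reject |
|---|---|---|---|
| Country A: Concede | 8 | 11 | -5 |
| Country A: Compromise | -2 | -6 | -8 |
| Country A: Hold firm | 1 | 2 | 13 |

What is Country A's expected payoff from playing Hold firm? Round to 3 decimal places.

1.400

Take the expectation over Country B's domestic pressure, weighting each type's action by its prior probability.
E[Hold firm] = 2/5·2 + 3/5·1 = 4/5 + 3/5 = 7/5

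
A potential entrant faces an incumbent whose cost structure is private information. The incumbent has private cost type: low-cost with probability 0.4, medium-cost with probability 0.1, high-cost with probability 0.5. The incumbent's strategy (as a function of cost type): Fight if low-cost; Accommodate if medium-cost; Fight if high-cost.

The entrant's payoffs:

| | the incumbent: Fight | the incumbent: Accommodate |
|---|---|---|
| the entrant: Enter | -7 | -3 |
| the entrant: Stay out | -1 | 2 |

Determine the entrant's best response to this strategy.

E[Enter] = 0.4·(-7) + 0.1·(-3) + 0.5·(-7) = -6.6
E[Stay out] = 0.4·(-1) + 0.1·(2) + 0.5·(-1) = -0.7
Best response: Stay out (-0.7 is the largest).

Stay out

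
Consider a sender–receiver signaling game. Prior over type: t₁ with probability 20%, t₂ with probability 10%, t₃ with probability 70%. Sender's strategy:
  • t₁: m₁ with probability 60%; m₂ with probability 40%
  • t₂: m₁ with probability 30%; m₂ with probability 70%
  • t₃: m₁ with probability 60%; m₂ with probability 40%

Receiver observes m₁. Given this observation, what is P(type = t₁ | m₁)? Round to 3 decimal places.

0.211

Apply Bayes' rule using the sender's strategy as the likelihood.
P(m₁) = 0.2·0.6 + 0.1·0.3 + 0.7·0.6 = 0.57
P(t₁ | m₁) = (0.2·0.6) / 0.57 = 0.12 / 0.57 = 0.210526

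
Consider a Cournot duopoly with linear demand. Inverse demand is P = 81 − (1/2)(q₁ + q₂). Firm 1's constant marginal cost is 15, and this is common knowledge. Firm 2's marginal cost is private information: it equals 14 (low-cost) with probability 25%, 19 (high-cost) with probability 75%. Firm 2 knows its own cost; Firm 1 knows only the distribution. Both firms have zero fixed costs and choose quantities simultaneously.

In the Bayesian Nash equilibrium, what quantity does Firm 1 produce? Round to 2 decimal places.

Firm 2 with cost c maximizes (81 − (1/2)(q₁+q₂) − c)·q₂, giving q₂(c) = (81 − c − (1/2)q₁).
E[c₂] = 0.25·14 + 0.75·19 = 17.75
Firm 1's FOC against E[q₂] yields q₁ = (81 − 2·15 + E[c₂])/(3/2) = (81 − 30 + 17.75)/(3/2) = 45.8333.

45.83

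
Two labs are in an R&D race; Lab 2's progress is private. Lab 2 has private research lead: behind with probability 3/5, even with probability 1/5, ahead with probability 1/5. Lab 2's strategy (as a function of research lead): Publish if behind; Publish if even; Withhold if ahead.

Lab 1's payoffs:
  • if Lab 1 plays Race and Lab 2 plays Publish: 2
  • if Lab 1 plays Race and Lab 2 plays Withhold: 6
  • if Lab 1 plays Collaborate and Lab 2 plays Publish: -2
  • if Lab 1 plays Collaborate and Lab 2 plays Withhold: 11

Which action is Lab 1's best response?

E[Race] = 3/5·(2) + 1/5·(2) + 1/5·(6) = 14/5
E[Collaborate] = 3/5·(-2) + 1/5·(-2) + 1/5·(11) = 3/5
Best response: Race (14/5 is the largest).

Race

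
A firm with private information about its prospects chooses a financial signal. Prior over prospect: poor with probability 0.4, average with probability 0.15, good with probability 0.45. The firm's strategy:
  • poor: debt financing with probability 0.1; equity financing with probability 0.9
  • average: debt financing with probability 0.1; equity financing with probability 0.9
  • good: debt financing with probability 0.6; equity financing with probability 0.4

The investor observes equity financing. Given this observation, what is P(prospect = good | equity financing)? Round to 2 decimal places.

0.27

P(equity financing) = 0.4·0.9 + 0.15·0.9 + 0.45·0.4 = 0.675
P(good | equity financing) = (0.45·0.4) / 0.675 = 0.18 / 0.675 = 0.266667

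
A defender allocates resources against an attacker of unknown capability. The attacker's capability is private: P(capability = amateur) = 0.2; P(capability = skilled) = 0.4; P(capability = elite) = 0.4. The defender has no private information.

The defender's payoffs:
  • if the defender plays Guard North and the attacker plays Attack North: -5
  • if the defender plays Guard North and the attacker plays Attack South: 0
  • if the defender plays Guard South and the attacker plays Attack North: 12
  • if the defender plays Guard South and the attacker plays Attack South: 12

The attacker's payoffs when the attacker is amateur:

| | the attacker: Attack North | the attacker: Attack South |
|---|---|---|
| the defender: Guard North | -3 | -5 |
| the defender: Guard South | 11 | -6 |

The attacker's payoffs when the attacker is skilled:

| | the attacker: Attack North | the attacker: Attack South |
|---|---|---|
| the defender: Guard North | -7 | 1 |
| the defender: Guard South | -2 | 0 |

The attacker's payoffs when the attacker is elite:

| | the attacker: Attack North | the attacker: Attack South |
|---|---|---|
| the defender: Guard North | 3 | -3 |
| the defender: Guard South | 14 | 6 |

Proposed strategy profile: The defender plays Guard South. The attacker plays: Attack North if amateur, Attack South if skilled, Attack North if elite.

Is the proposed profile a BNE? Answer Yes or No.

Yes

A profile is a BNE iff every type of every player is best-responding given beliefs about the other side.
The defender plays Guard South: E[Guard South] = 0.2·(12) + 0.4·(12) + 0.4·(12) = 12; E[Guard North] = -3. Best-responding. ✓
The attacker (capability amateur), facing Guard South: Attack North gives 11, Attack South gives -6. Proposed Attack North is best. ✓
The attacker (capability skilled), facing Guard South: Attack North gives -2, Attack South gives 0. Proposed Attack South is best. ✓
The attacker (capability elite), facing Guard South: Attack North gives 14, Attack South gives 6. Proposed Attack North is best. ✓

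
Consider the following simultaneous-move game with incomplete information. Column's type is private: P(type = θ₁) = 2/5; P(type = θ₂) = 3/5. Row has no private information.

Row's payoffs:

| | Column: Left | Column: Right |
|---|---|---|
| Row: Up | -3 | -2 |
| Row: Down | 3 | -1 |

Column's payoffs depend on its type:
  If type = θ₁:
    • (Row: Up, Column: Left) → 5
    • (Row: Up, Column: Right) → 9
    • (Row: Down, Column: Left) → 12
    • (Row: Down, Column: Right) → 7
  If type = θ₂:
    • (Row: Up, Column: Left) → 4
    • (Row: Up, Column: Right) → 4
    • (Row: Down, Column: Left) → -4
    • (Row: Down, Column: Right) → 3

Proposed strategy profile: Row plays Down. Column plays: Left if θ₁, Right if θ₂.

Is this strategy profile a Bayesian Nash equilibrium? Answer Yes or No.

Yes

Row plays Down: E[Down] = 2/5·(3) + 3/5·(-1) = 3/5; E[Up] = -12/5. Best-responding. ✓
Column (type θ₁), facing Down: Left gives 12, Right gives 7. Proposed Left is best. ✓
Column (type θ₂), facing Down: Left gives -4, Right gives 3. Proposed Right is best. ✓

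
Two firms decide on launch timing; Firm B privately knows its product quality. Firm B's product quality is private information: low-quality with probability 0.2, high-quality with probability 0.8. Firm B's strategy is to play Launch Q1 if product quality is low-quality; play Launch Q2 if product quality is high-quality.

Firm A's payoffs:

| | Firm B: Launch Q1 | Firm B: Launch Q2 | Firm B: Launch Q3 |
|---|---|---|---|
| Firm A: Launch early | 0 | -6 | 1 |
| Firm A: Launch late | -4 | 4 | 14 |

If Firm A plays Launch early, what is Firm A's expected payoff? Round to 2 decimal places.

-4.80

E[Launch early] = 0.2·0 + 0.8·(-6) = 0 + (-4.8) = -4.8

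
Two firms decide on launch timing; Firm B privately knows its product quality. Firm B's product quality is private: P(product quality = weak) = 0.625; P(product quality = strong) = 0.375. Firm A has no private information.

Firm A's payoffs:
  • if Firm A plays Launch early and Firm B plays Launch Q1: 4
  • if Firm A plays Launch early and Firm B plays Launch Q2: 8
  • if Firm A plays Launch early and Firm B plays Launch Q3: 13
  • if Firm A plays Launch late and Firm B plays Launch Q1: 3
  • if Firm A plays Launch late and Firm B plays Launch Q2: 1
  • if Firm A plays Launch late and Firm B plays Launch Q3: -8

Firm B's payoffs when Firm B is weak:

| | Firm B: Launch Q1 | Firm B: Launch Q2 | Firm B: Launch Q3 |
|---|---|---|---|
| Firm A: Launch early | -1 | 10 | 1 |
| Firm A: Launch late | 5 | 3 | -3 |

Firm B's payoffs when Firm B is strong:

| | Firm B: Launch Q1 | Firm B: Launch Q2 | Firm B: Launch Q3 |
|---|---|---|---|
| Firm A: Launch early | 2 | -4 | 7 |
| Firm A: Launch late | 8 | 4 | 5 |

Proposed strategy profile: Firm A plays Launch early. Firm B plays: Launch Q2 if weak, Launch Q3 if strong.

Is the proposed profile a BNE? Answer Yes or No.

Yes

A profile is a BNE iff every type of every player is best-responding given beliefs about the other side.
Firm A plays Launch early: E[Launch early] = 0.625·(8) + 0.375·(13) = 9.875; E[Launch late] = -2.375. Best-responding. ✓
Firm B (product quality weak), facing Launch early: Launch Q1 gives -1, Launch Q2 gives 10, Launch Q3 gives 1. Proposed Launch Q2 is best. ✓
Firm B (product quality strong), facing Launch early: Launch Q1 gives 2, Launch Q2 gives -4, Launch Q3 gives 7. Proposed Launch Q3 is best. ✓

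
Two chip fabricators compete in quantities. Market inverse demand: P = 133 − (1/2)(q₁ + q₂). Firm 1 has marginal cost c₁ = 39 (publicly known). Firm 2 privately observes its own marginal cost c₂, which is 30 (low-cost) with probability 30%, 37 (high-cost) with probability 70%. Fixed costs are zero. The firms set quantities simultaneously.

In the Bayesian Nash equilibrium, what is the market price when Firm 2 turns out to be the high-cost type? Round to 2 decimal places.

70.02

Firm 2 with cost c maximizes (133 − (1/2)(q₁+q₂) − c)·q₂, giving q₂(c) = (133 − c − (1/2)q₁).
E[c₂] = 0.3·30 + 0.7·37 = 34.9
Firm 1's FOC against E[q₂] yields q₁ = (133 − 2·39 + E[c₂])/(3/2) = (133 − 78 + 34.9)/(3/2) = 59.9333.
q₂(high-cost) = 66.0333, so P = 133 − (1/2)·(59.9333 + 66.0333) = 70.0167.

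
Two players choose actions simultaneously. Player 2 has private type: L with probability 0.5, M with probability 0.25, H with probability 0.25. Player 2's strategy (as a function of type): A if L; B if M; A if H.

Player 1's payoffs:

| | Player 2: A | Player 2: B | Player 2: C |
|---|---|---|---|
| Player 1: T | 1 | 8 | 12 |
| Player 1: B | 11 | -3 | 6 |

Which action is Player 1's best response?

E[T] = 0.5·(1) + 0.25·(8) + 0.25·(1) = 2.75
E[B] = 0.5·(11) + 0.25·(-3) + 0.25·(11) = 7.5
Best response: B (7.5 is the largest).

B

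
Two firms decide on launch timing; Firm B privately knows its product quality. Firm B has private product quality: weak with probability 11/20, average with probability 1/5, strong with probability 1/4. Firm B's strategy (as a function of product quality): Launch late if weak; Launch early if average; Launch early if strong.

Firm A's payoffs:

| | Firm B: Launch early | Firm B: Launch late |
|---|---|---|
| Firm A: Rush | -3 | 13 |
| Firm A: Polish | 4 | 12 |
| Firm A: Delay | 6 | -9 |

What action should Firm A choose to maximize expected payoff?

E[Rush] = 11/20·(13) + 1/5·(-3) + 1/4·(-3) = 29/5
E[Polish] = 11/20·(12) + 1/5·(4) + 1/4·(4) = 42/5
E[Delay] = 11/20·(-9) + 1/5·(6) + 1/4·(6) = -9/4
Best response: Polish (42/5 is the largest).

Polish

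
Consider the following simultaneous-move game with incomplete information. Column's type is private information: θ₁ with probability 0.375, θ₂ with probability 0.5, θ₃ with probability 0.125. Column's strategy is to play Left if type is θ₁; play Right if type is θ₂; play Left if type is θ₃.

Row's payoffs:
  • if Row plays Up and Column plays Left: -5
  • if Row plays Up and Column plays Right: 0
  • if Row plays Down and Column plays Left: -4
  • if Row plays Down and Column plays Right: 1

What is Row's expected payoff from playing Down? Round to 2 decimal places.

-1.50

E[Down] = 0.375·(-4) + 0.5·1 + 0.125·(-4) = (-1.5) + 0.5 + (-0.5) = -1.5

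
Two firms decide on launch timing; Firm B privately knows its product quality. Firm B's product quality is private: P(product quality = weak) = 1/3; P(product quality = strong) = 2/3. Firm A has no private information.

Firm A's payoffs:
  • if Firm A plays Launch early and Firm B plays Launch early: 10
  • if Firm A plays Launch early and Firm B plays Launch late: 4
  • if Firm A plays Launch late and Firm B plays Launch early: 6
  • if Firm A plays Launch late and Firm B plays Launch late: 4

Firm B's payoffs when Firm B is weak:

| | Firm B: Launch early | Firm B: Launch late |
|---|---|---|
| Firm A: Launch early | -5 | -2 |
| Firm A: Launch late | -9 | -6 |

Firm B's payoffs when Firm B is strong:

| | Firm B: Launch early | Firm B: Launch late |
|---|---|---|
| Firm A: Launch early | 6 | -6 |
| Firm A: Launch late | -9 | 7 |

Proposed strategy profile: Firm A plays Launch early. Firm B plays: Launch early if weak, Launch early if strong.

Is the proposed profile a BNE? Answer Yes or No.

No

Firm A plays Launch early: E[Launch early] = 1/3·(10) + 2/3·(10) = 10; E[Launch late] = 6. Best-responding. ✓
Firm B (product quality weak), facing Launch early: Launch early gives -5, Launch late gives -2. Proposed Launch early is not best — profitable deviation exists. ✗
Firm B (product quality strong), facing Launch early: Launch early gives 6, Launch late gives -6. Proposed Launch early is best. ✓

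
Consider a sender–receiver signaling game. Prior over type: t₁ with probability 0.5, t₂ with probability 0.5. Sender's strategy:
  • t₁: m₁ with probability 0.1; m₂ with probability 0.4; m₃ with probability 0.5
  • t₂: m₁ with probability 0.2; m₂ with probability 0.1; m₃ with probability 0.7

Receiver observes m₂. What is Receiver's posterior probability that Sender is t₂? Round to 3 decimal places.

P(m₂) = 0.5·0.4 + 0.5·0.1 = 0.25
P(t₂ | m₂) = (0.5·0.1) / 0.25 = 0.05 / 0.25 = 0.2

0.200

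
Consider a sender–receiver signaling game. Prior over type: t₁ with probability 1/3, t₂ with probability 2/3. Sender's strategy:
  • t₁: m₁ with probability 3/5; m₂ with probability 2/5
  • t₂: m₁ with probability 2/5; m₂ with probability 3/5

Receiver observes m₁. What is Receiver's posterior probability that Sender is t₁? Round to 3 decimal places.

0.429

P(m₁) = (1/3)·(3/5) + (2/3)·(2/5) = 7/15
P(t₁ | m₁) = ((1/3)·(3/5)) / (7/15) = (1/5) / (7/15) = 3/7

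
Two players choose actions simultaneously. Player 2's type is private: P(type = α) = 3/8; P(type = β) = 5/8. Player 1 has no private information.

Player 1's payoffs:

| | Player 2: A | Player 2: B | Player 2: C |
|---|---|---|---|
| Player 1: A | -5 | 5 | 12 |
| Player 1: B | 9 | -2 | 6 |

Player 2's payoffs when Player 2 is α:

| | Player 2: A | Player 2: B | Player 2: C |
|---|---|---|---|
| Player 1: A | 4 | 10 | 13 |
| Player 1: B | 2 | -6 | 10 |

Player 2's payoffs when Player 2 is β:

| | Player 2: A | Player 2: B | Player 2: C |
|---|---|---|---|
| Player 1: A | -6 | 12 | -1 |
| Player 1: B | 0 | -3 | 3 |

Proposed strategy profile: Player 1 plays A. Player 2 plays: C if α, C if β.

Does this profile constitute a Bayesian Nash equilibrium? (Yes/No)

Player 1 plays A: E[A] = 3/8·(12) + 5/8·(12) = 12; E[B] = 6. Best-responding. ✓
Player 2 (type α), facing A: A gives 4, B gives 10, C gives 13. Proposed C is best. ✓
Player 2 (type β), facing A: A gives -6, B gives 12, C gives -1. Proposed C is not best — profitable deviation exists. ✗

No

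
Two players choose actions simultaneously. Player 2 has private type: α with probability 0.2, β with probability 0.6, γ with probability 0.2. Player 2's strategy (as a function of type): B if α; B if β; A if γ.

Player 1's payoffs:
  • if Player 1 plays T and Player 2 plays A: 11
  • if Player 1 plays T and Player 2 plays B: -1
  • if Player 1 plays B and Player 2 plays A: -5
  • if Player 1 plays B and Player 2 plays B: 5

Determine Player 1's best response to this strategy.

B

E[T] = 0.2·(-1) + 0.6·(-1) + 0.2·(11) = 1.4
E[B] = 0.2·(5) + 0.6·(5) + 0.2·(-5) = 3
Best response: B (3 is the largest).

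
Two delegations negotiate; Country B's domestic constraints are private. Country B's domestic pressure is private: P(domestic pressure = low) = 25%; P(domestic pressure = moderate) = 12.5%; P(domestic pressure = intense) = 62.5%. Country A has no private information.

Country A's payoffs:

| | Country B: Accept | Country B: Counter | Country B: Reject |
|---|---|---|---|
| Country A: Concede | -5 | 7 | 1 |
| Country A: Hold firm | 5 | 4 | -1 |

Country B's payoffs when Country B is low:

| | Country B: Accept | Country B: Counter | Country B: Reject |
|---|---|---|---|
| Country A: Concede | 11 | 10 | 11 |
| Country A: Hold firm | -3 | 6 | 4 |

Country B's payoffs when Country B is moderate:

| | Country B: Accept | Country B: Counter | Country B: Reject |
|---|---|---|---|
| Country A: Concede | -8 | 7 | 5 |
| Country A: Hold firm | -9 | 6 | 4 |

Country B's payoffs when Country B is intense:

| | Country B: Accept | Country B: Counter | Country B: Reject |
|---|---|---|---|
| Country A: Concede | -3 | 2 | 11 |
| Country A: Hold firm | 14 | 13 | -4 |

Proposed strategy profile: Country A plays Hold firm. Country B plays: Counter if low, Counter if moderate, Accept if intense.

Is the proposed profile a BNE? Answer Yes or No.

Yes

Country A plays Hold firm: E[Hold firm] = 0.25·(4) + 0.125·(4) + 0.625·(5) = 4.625; E[Concede] = -0.5. Best-responding. ✓
Country B (domestic pressure low), facing Hold firm: Accept gives -3, Counter gives 6, Reject gives 4. Proposed Counter is best. ✓
Country B (domestic pressure moderate), facing Hold firm: Accept gives -9, Counter gives 6, Reject gives 4. Proposed Counter is best. ✓
Country B (domestic pressure intense), facing Hold firm: Accept gives 14, Counter gives 13, Reject gives -4. Proposed Accept is best. ✓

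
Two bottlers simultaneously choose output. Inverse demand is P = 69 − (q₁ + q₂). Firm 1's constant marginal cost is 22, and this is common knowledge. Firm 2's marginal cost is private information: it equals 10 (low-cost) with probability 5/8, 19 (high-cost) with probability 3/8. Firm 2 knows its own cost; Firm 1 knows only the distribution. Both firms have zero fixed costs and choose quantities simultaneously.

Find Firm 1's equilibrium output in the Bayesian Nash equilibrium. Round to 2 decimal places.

12.79

Each type of Firm 2 best-responds to q₁; Firm 1 best-responds to the expected q₂ over Firm 2's types.
Firm 2 with cost c maximizes (69 − (q₁+q₂) − c)·q₂, giving q₂(c) = (69 − c − q₁)/2.
E[c₂] = 5/8·10 + 3/8·19 = 13.375
Firm 1's FOC against E[q₂] yields q₁ = (69 − 2·22 + E[c₂])/3 = (69 − 44 + 13.375)/3 = 12.7917.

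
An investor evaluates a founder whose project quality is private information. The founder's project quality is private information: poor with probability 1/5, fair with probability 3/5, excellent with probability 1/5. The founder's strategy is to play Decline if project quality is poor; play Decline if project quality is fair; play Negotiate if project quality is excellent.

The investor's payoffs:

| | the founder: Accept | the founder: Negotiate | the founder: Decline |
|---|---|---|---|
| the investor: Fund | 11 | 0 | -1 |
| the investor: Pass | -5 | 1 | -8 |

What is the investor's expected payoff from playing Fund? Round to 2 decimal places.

-0.80

E[Fund] = 1/5·(-1) + 3/5·(-1) + 1/5·0 = (-1/5) + (-3/5) + 0 = -4/5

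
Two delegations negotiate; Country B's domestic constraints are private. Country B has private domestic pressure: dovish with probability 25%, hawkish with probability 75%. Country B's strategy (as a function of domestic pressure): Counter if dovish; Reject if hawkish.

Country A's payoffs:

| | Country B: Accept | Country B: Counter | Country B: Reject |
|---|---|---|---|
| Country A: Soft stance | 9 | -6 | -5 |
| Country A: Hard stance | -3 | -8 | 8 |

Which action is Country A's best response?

Hard stance

E[Soft stance] = 0.25·(-6) + 0.75·(-5) = -5.25
E[Hard stance] = 0.25·(-8) + 0.75·(8) = 4
Best response: Hard stance (4 is the largest).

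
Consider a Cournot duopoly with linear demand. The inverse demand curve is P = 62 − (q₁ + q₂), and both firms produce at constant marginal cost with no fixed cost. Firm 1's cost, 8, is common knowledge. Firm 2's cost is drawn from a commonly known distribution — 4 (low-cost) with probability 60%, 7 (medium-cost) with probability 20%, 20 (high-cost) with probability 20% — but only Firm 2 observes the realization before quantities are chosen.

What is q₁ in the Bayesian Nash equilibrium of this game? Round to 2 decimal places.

17.93

Firm 2 with cost c maximizes (62 − (q₁+q₂) − c)·q₂, giving q₂(c) = (62 − c − q₁)/2.
E[c₂] = 0.6·4 + 0.2·7 + 0.2·20 = 7.8
Firm 1's FOC against E[q₂] yields q₁ = (62 − 2·8 + E[c₂])/3 = (62 − 16 + 7.8)/3 = 17.9333.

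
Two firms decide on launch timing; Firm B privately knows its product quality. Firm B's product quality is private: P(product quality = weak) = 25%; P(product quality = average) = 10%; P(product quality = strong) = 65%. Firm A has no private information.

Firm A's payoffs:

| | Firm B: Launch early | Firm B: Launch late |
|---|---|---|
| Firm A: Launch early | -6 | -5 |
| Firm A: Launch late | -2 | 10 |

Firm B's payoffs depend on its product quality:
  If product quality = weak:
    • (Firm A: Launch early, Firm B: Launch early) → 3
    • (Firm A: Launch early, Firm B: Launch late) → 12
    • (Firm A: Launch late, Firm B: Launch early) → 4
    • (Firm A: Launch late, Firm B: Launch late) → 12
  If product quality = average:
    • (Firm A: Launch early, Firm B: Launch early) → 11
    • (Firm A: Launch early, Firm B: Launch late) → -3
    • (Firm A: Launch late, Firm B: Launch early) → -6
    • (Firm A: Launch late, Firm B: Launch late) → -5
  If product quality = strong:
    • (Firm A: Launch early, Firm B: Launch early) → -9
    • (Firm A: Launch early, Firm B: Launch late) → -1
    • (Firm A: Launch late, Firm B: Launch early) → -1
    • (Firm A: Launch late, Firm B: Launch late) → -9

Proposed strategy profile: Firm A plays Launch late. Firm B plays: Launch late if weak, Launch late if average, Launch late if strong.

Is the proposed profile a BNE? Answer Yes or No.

No

Firm A plays Launch late: E[Launch late] = 0.25·(10) + 0.1·(10) + 0.65·(10) = 10; E[Launch early] = -5. Best-responding. ✓
Firm B (product quality weak), facing Launch late: Launch early gives 4, Launch late gives 12. Proposed Launch late is best. ✓
Firm B (product quality average), facing Launch late: Launch early gives -6, Launch late gives -5. Proposed Launch late is best. ✓
Firm B (product quality strong), facing Launch late: Launch early gives -1, Launch late gives -9. Proposed Launch late is not best — profitable deviation exists. ✗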